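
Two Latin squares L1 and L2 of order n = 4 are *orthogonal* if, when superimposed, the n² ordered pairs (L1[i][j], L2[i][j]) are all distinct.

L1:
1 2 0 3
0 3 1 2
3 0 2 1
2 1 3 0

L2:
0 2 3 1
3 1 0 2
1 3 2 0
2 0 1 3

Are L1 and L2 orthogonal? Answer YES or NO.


Form the n² = 16 superimposed pairs (L1[i][j], L2[i][j]), row by row (rows and columns indexed from 0):
row 0: (1,0) (2,2) (0,3) (3,1)
row 1: (0,3) (3,1) (1,0) (2,2)
row 2: (3,1) (0,3) (2,2) (1,0)
row 3: (2,2) (1,0) (3,1) (0,3)
Orthogonality requires all 16 pairs distinct.
But the pair (0,3) repeats: cell (0,2) has L1 = 0, L2 = 3, and cell (1,0) has L1 = 0, L2 = 3.
A repeated pair means some other pair never occurs (only 4 distinct pairs out of 16), so the squares are not orthogonal.
Conclusion: NO.

NO


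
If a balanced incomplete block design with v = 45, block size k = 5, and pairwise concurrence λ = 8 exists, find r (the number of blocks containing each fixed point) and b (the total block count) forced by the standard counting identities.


Any 2-(v, k, λ) BIBD satisfies two necessary conditions:
  (i)  Each point sits in r blocks, and counting incidences through any fixed point gives r(k − 1) = λ(v − 1), so r = λ(v − 1)/(k − 1).
  (ii) Total incidences bk = vr, so b = vr/k.
Step 1: r = λ(v − 1)/(k − 1) = 8·(45 − 1)/(5 − 1) = 8·44/4 = 352/4 = 88.
Step 2: b = vr/k = 45·88/5 = 3960/5 = 792.
Check integrality: r = 88 ∈ Z ✓, b = 792 ∈ Z ✓.
(These identities are necessary conditions: they determine r and b for any design with these parameters, but do not by themselves prove that one exists.)

r = 88, b = 792.


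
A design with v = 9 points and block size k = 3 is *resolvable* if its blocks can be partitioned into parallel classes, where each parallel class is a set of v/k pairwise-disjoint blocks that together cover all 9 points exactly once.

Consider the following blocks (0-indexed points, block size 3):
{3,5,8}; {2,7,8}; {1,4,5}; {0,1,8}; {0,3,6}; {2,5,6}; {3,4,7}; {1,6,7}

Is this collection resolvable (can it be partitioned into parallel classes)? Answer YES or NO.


v = 9, block size k = 3, number of blocks = 8.
For resolvability, blocks must partition into parallel classes of size v/k = 3.
Total blocks must therefore be a multiple of 3: 8 = 3·2 + 2 ⇒ not divisible ✗.
Resolvable? NO.

NO


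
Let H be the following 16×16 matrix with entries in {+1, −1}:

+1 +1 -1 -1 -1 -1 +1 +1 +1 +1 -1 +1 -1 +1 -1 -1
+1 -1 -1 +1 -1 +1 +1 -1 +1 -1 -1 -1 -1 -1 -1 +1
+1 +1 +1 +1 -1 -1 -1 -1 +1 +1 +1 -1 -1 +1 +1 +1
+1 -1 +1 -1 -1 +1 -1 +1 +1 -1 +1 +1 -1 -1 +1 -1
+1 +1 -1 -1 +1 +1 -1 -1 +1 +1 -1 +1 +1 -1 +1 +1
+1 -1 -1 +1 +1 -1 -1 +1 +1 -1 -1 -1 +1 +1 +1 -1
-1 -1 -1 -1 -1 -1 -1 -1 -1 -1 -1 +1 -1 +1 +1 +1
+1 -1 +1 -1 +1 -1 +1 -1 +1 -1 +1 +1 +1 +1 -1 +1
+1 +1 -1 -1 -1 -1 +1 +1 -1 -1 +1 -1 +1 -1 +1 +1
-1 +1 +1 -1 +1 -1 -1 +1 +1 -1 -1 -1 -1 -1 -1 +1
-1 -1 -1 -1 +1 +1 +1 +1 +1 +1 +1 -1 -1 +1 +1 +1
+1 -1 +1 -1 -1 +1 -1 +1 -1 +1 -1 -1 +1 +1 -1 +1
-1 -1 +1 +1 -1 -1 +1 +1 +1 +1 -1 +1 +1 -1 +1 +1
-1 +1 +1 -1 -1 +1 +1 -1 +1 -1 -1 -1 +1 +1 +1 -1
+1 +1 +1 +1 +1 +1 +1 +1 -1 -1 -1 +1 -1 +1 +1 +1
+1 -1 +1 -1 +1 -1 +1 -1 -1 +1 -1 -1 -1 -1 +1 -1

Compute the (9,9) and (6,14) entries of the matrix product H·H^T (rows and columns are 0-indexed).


Row 6 of H: [-1, -1, -1, -1, -1, -1, -1, -1, -1, -1, -1, 1, -1, 1, 1, 1].
Row 9 of H: [-1, 1, 1, -1, 1, -1, -1, 1, 1, -1, -1, -1, -1, -1, -1, 1].
Row 14 of H: [1, 1, 1, 1, 1, 1, 1, 1, -1, -1, -1, 1, -1, 1, 1, 1].
(H·H^T)[9][9] = Σ_j H[9][j]·H[9][j] = (-1)² + (1)² + (1)² + (-1)² + (1)² + (-1)² + (-1)² + (1)² + (1)² + (-1)² + (-1)² + (-1)² + (-1)² + (-1)² + (-1)² + (1)² = 1 + 1 + 1 + 1 + 1 + 1 + 1 + 1 + 1 + 1 + 1 + 1 + 1 + 1 + 1 + 1 = 16.
(H·H^T)[6][14] = Σ_j H[6][j]·H[14][j] = (-1)·(1) + (-1)·(1) + (-1)·(1) + (-1)·(1) + (-1)·(1) + (-1)·(1) + (-1)·(1) + (-1)·(1) + (-1)·(-1) + (-1)·(-1) + (-1)·(-1) + (1)·(1) + (-1)·(-1) + (1)·(1) + (1)·(1) + (1)·(1) = -1 + -1 + -1 + -1 + -1 + -1 + -1 + -1 + 1 + 1 + 1 + 1 + 1 + 1 + 1 + 1 = 0.
So rows 6 and 14 are orthogonal; the diagonal entry equals n = 16.

(9,9) entry = 16; (6,14) entry = 0.


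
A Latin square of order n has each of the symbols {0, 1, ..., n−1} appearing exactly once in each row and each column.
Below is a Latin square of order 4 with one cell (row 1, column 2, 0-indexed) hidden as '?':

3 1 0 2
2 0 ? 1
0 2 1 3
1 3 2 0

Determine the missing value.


Row 1 contains symbols [0, 1, 2] — missing [3].
Column 2 contains symbols [0, 1, 2] — missing [3].
The missing symbol must appear in both missing sets; intersection = [3].
Therefore the hidden value is 3.

Missing value = 3.


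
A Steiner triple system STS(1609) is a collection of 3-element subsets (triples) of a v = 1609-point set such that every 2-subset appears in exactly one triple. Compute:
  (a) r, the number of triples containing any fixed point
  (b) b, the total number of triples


An STS(v) is a 2-(v, 3, 1) BIBD: block size k = 3, λ = 1.
Replication: r(k − 1) = λ(v − 1) ⇒ r·2 = 1609 − 1 = 1608 ⇒ r = 804.
Block count: bk = vr ⇒ b·3 = 1609·804 = 1293636 ⇒ b = 431212.

r = 804, b = 431212.


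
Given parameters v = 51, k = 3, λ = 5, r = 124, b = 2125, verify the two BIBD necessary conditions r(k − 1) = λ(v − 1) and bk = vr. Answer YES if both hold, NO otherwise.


Condition (i): r(k − 1) = 124·2 = 248; λ(v − 1) = 5·50 = 250. Match? NO.
Condition (ii): bk = 2125·3 = 6375; vr = 51·124 = 6324. Match? NO.
Both conditions hold? NO.

NO


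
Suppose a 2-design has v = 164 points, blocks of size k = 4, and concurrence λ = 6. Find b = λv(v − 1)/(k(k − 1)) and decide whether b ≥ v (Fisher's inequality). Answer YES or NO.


r = λ(v − 1)/(k − 1) = 6·163/3 = 326.
b = vr/k = 164·326/4 = 13366.
Fisher's inequality: b ≥ v ⇔ 13366 ≥ 164? YES.

YES


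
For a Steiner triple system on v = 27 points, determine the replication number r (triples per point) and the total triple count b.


An STS(v) is a 2-(v, 3, 1) BIBD: block size k = 3, λ = 1.
Replication: r(k − 1) = λ(v − 1) ⇒ r·2 = 27 − 1 = 26 ⇒ r = 13.
Block count: b = v(v − 1)/6 = 27·26/6 = 702/6 = 117.

r = 13, b = 117.


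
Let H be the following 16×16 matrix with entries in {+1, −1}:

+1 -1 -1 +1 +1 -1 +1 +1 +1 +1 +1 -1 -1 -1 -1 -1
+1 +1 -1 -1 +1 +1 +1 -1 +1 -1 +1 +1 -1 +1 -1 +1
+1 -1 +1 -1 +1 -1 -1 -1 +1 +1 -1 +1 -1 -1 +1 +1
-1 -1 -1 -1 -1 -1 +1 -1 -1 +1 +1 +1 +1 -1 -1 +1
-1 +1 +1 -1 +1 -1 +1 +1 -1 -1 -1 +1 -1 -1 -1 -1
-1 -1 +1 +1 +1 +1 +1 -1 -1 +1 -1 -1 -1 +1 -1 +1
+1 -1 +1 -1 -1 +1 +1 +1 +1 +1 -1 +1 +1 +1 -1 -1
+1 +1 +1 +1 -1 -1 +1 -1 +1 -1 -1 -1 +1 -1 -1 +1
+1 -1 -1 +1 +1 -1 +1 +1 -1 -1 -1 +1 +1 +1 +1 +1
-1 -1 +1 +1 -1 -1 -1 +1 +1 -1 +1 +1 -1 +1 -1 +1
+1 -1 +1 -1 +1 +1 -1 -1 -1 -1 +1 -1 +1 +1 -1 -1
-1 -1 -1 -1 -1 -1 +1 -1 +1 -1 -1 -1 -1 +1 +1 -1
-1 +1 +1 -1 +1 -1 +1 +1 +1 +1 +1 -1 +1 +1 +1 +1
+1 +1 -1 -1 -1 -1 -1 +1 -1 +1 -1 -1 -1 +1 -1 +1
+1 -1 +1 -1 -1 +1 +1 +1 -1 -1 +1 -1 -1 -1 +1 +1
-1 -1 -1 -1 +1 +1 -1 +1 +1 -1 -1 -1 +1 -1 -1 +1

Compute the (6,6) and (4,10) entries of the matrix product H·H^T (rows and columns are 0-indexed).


Row 4 of H: [-1, 1, 1, -1, 1, -1, 1, 1, -1, -1, -1, 1, -1, -1, -1, -1].
Row 6 of H: [1, -1, 1, -1, -1, 1, 1, 1, 1, 1, -1, 1, 1, 1, -1, -1].
Row 10 of H: [1, -1, 1, -1, 1, 1, -1, -1, -1, -1, 1, -1, 1, 1, -1, -1].
(H·H^T)[6][6] = Σ_j H[6][j]·H[6][j] = (1)² + (-1)² + (1)² + (-1)² + (-1)² + (1)² + (1)² + (1)² + (1)² + (1)² + (-1)² + (1)² + (1)² + (1)² + (-1)² + (-1)² = 1 + 1 + 1 + 1 + 1 + 1 + 1 + 1 + 1 + 1 + 1 + 1 + 1 + 1 + 1 + 1 = 16.
(H·H^T)[4][10] = Σ_j H[4][j]·H[10][j] = (-1)·(1) + (1)·(-1) + (1)·(1) + (-1)·(-1) + (1)·(1) + (-1)·(1) + (1)·(-1) + (1)·(-1) + (-1)·(-1) + (-1)·(-1) + (-1)·(1) + (1)·(-1) + (-1)·(1) + (-1)·(1) + (-1)·(-1) + (-1)·(-1) = -1 + -1 + 1 + 1 + 1 + -1 + -1 + -1 + 1 + 1 + -1 + -1 + -1 + -1 + 1 + 1 = -2.
Rows 4 and 10 are not orthogonal (dot product = -2 ≠ 0), so H is not a Hadamard matrix.

(6,6) entry = 16; (4,10) entry = -2.


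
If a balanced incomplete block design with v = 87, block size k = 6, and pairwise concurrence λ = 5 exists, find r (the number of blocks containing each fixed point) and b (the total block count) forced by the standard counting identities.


Any 2-(v, k, λ) BIBD satisfies two necessary conditions:
  (i)  Each point sits in r blocks, and counting incidences through any fixed point gives r(k − 1) = λ(v − 1), so r = λ(v − 1)/(k − 1).
  (ii) Total incidences bk = vr, so b = vr/k.
Step 1: r = λ(v − 1)/(k − 1) = 5·(87 − 1)/(6 − 1) = 5·86/5 = 430/5 = 86.
Step 2: b = vr/k = 87·86/6 = 7482/6 = 1247.
Check integrality: r = 86 ∈ Z ✓, b = 1247 ∈ Z ✓.
(These identities are necessary conditions: they determine r and b for any design with these parameters, but do not by themselves prove that one exists.)

r = 86, b = 1247.


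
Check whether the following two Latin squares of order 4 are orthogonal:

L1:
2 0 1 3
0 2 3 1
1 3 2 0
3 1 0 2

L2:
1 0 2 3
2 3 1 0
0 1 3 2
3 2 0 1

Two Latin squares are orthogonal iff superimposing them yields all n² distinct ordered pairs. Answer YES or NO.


Form the n² = 16 superimposed pairs (L1[i][j], L2[i][j]), row by row (rows and columns indexed from 0):
row 0: (2,1) (0,0) (1,2) (3,3)
row 1: (0,2) (2,3) (3,1) (1,0)
row 2: (1,0) (3,1) (2,3) (0,2)
row 3: (3,3) (1,2) (0,0) (2,1)
Orthogonality requires all 16 pairs distinct.
But the pair (1,0) repeats: cell (1,3) has L1 = 1, L2 = 0, and cell (2,0) has L1 = 1, L2 = 0.
A repeated pair means some other pair never occurs (only 8 distinct pairs out of 16), so the squares are not orthogonal.
Conclusion: NO.

NO


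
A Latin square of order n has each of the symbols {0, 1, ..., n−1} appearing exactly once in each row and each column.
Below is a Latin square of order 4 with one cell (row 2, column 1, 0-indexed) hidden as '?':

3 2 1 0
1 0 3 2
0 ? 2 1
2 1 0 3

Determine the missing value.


Row 2 contains symbols [0, 1, 2] — missing [3].
Column 1 contains symbols [0, 1, 2] — missing [3].
The missing symbol must appear in both missing sets; intersection = [3].
Therefore the hidden value is 3.

Missing value = 3.


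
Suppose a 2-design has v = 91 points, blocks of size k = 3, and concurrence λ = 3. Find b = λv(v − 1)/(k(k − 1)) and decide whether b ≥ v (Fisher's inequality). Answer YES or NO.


r = λ(v − 1)/(k − 1) = 3·90/2 = 135.
b = vr/k = 91·135/3 = 4095.
Fisher's inequality: b ≥ v ⇔ 4095 ≥ 91? YES.

YES


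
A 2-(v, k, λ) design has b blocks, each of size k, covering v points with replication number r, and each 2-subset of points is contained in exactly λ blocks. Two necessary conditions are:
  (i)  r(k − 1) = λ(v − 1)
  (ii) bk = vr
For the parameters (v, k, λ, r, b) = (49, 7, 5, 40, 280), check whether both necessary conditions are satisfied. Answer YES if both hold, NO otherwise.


Condition (i): r(k − 1) = 40·6 = 240; λ(v − 1) = 5·48 = 240. Match? YES.
Condition (ii): bk = 280·7 = 1960; vr = 49·40 = 1960. Match? YES.
Both conditions hold? YES.

YES


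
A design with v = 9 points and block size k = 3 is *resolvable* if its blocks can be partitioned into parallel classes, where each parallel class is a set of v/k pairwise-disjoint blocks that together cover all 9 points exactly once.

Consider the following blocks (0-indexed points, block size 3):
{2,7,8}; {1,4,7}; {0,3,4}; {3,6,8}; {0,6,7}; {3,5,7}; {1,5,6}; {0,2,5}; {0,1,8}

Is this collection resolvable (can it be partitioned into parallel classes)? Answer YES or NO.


v = 9, block size k = 3, number of blocks = 9.
For resolvability, blocks must partition into parallel classes of size v/k = 3.
Total blocks must therefore be a multiple of 3: 9 = 3·3 + 0 ⇒ divisible ✓.
Consider block {0,6,7}. It intersects every other block in the collection, so no parallel class of size 3 can contain it.
Since every block must belong to some parallel class in a resolution, the collection cannot be partitioned into parallel classes.
Resolvable? NO.

NO


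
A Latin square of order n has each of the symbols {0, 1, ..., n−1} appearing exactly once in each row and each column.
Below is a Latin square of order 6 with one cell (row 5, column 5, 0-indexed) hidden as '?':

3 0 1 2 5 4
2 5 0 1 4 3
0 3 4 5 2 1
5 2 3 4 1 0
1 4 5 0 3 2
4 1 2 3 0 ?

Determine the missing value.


Row 5 contains symbols [0, 1, 2, 3, 4] — missing [5].
Column 5 contains symbols [0, 1, 2, 3, 4] — missing [5].
The missing symbol must appear in both missing sets; intersection = [5].
Therefore the hidden value is 5.

Missing value = 5.


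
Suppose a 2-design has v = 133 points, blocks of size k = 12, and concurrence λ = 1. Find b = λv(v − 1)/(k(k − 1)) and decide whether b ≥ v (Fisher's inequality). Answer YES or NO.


b = λv(v − 1)/(k(k − 1)) = 1·133·132/(12·11) = 17556/132 = 133.
Compare with v = 133: b ≥ v, so Fisher's inequality holds.

YES


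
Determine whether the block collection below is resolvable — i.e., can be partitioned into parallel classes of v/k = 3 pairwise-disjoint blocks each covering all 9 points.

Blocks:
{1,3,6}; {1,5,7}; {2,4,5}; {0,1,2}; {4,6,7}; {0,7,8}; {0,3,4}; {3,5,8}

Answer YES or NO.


v = 9, block size k = 3, number of blocks = 8.
For resolvability, blocks must partition into parallel classes of size v/k = 3.
Total blocks must therefore be a multiple of 3: 8 = 3·2 + 2 ⇒ not divisible ✗.
Resolvable? NO.

NO


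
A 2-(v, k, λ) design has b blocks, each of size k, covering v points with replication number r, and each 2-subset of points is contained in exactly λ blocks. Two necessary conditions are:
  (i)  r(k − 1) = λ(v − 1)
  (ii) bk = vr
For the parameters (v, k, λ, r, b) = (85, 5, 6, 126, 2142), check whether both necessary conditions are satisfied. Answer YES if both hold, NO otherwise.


Condition (i): r(k − 1) = 126·4 = 504; λ(v − 1) = 6·84 = 504. Match? YES.
Condition (ii): bk = 2142·5 = 10710; vr = 85·126 = 10710. Match? YES.
Both conditions hold? YES.

YES


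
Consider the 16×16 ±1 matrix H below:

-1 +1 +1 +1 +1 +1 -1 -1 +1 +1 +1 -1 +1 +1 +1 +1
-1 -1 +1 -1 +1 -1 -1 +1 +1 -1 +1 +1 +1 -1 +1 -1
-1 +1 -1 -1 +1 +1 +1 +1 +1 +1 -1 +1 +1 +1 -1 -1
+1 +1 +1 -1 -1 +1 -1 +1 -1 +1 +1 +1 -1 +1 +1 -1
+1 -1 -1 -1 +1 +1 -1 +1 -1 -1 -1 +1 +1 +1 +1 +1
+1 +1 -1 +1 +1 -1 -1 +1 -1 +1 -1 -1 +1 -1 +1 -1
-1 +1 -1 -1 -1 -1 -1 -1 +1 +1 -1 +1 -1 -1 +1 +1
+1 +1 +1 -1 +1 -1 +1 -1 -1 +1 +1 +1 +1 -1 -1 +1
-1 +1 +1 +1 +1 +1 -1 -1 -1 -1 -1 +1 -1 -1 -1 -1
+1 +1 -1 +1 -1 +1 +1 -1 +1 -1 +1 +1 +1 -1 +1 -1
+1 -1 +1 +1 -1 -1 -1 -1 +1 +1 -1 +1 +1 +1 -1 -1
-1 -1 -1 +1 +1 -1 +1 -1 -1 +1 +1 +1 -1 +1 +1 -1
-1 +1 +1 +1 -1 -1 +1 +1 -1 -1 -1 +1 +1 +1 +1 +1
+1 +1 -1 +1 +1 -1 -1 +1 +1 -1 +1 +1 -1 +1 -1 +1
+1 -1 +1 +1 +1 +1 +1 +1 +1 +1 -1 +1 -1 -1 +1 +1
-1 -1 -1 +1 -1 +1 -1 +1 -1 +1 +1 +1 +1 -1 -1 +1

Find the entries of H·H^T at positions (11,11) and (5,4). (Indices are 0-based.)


Row 4 of H: [1, -1, -1, -1, 1, 1, -1, 1, -1, -1, -1, 1, 1, 1, 1, 1].
Row 5 of H: [1, 1, -1, 1, 1, -1, -1, 1, -1, 1, -1, -1, 1, -1, 1, -1].
Row 11 of H: [-1, -1, -1, 1, 1, -1, 1, -1, -1, 1, 1, 1, -1, 1, 1, -1].
(H·H^T)[11][11] = Σ_j H[11][j]·H[11][j] = (-1)² + (-1)² + (-1)² + (1)² + (1)² + (-1)² + (1)² + (-1)² + (-1)² + (1)² + (1)² + (1)² + (-1)² + (1)² + (1)² + (-1)² = 1 + 1 + 1 + 1 + 1 + 1 + 1 + 1 + 1 + 1 + 1 + 1 + 1 + 1 + 1 + 1 = 16.
(H·H^T)[5][4] = Σ_j H[5][j]·H[4][j] = (1)·(1) + (1)·(-1) + (-1)·(-1) + (1)·(-1) + (1)·(1) + (-1)·(1) + (-1)·(-1) + (1)·(1) + (-1)·(-1) + (1)·(-1) + (-1)·(-1) + (-1)·(1) + (1)·(1) + (-1)·(1) + (1)·(1) + (-1)·(1) = 1 + -1 + 1 + -1 + 1 + -1 + 1 + 1 + 1 + -1 + 1 + -1 + 1 + -1 + 1 + -1 = 2.
Rows 5 and 4 are not orthogonal (dot product = 2 ≠ 0), so H is not a Hadamard matrix.

(11,11) entry = 16; (5,4) entry = 2.


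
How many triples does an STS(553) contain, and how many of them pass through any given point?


An STS(v) is a 2-(v, 3, 1) BIBD: block size k = 3, λ = 1.
Replication: r(k − 1) = λ(v − 1) ⇒ r·2 = 553 − 1 = 552 ⇒ r = 276.
Block count: b = v(v − 1)/6 = 553·552/6 = 305256/6 = 50876.

r = 276, b = 50876.


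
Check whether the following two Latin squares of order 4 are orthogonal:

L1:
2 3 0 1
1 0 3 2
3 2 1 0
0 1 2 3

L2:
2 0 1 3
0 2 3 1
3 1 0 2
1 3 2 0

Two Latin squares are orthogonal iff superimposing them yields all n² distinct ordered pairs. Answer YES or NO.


Form the n² = 16 superimposed pairs (L1[i][j], L2[i][j]), row by row (rows and columns indexed from 0):
row 0: (2,2) (3,0) (0,1) (1,3)
row 1: (1,0) (0,2) (3,3) (2,1)
row 2: (3,3) (2,1) (1,0) (0,2)
row 3: (0,1) (1,3) (2,2) (3,0)
Orthogonality requires all 16 pairs distinct.
But the pair (3,3) repeats: cell (1,2) has L1 = 3, L2 = 3, and cell (2,0) has L1 = 3, L2 = 3.
A repeated pair means some other pair never occurs (only 8 distinct pairs out of 16), so the squares are not orthogonal.
Conclusion: NO.

NO


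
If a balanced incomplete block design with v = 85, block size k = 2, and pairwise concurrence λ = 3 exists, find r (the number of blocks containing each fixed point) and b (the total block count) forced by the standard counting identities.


Any 2-(v, k, λ) BIBD satisfies two necessary conditions:
  (i)  Each point sits in r blocks, and counting incidences through any fixed point gives r(k − 1) = λ(v − 1), so r = λ(v − 1)/(k − 1).
  (ii) Total incidences bk = vr, so b = vr/k.
Step 1: r = λ(v − 1)/(k − 1) = 3·(85 − 1)/(2 − 1) = 3·84/1 = 252/1 = 252.
Step 2: b = vr/k = 85·252/2 = 21420/2 = 10710.
Check integrality: r = 252 ∈ Z ✓, b = 10710 ∈ Z ✓.
(These identities are necessary conditions: they determine r and b for any design with these parameters, but do not by themselves prove that one exists.)

r = 252, b = 10710.


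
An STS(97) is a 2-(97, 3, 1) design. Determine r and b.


An STS(v) is a 2-(v, 3, 1) BIBD: block size k = 3, λ = 1.
Replication: r(k − 1) = λ(v − 1) ⇒ r·2 = 97 − 1 = 96 ⇒ r = 48.
Block count: b = v(v − 1)/6 = 97·96/6 = 9312/6 = 1552.

r = 48, b = 1552.


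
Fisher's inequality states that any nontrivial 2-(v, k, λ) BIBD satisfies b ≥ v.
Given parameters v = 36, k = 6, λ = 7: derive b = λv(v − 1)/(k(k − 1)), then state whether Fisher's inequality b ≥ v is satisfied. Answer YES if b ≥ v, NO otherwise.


b = λv(v − 1)/(k(k − 1)) = 7·36·35/(6·5) = 8820/30 = 294.
Compare with v = 36: b ≥ v, so Fisher's inequality holds.

YES


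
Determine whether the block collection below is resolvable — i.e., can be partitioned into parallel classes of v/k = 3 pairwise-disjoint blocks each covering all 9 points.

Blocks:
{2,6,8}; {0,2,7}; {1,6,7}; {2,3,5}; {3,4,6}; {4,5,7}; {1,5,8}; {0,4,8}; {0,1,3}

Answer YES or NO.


v = 9, block size k = 3, number of blocks = 9.
For resolvability, blocks must partition into parallel classes of size v/k = 3.
Total blocks must therefore be a multiple of 3: 9 = 3·3 + 0 ⇒ divisible ✓.
Greedy packing gives 3 candidate class(es). Each should be a full parallel class (size 3, covers all 9 points).
  Class 1 (3 blocks): {2,6,8}; {4,5,7}; {0,1,3}. Points covered: [0, 1, 2, 3, 4, 5, 6, 7, 8].
  Class 2 (3 blocks): {0,2,7}; {3,4,6}; {1,5,8}. Points covered: [0, 1, 2, 3, 4, 5, 6, 7, 8].
  Class 3 (3 blocks): {1,6,7}; {2,3,5}; {0,4,8}. Points covered: [0, 1, 2, 3, 4, 5, 6, 7, 8].
All classes full (size 3)? YES. All classes cover every point? YES.
Resolvable? YES.

YES


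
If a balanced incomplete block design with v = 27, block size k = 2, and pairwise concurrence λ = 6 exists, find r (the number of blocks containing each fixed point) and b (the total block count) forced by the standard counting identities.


Any 2-(v, k, λ) BIBD satisfies two necessary conditions:
  (i)  Each point sits in r blocks, and counting incidences through any fixed point gives r(k − 1) = λ(v − 1), so r = λ(v − 1)/(k − 1).
  (ii) Total incidences bk = vr, so b = vr/k.
Step 1: r = λ(v − 1)/(k − 1) = 6·(27 − 1)/(2 − 1) = 6·26/1 = 156/1 = 156.
Step 2: b = vr/k = 27·156/2 = 4212/2 = 2106.
Check integrality: r = 156 ∈ Z ✓, b = 2106 ∈ Z ✓.
(These identities are necessary conditions: they determine r and b for any design with these parameters, but do not by themselves prove that one exists.)

r = 156, b = 2106.


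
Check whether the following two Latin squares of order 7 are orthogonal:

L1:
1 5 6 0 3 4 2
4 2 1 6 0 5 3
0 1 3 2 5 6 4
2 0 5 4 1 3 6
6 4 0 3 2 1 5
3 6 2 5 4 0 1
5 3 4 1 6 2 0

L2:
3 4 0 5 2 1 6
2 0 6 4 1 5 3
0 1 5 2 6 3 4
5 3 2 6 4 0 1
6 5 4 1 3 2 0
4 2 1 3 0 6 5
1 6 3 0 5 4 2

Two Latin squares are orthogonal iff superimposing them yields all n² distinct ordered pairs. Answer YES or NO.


Form the n² = 49 superimposed pairs (L1[i][j], L2[i][j]), row by row (rows and columns indexed from 0):
row 0: (1,3) (5,4) (6,0) (0,5) (3,2) (4,1) (2,6)
row 1: (4,2) (2,0) (1,6) (6,4) (0,1) (5,5) (3,3)
row 2: (0,0) (1,1) (3,5) (2,2) (5,6) (6,3) (4,4)
row 3: (2,5) (0,3) (5,2) (4,6) (1,4) (3,0) (6,1)
row 4: (6,6) (4,5) (0,4) (3,1) (2,3) (1,2) (5,0)
row 5: (3,4) (6,2) (2,1) (5,3) (4,0) (0,6) (1,5)
row 6: (5,1) (3,6) (4,3) (1,0) (6,5) (2,4) (0,2)
Orthogonality requires all 49 pairs distinct.
Check by first coordinate: for each symbol s of L1, list the L2 entries in the n cells where L1 = s; they must all differ.
  L1 = 0: L2 entries (in reading order) 5, 1, 0, 3, 4, 6, 2 — all 7 distinct ✓
  L1 = 1: L2 entries (in reading order) 3, 6, 1, 4, 2, 5, 0 — all 7 distinct ✓
  L1 = 2: L2 entries (in reading order) 6, 0, 2, 5, 3, 1, 4 — all 7 distinct ✓
  L1 = 3: L2 entries (in reading order) 2, 3, 5, 0, 1, 4, 6 — all 7 distinct ✓
  L1 = 4: L2 entries (in reading order) 1, 2, 4, 6, 5, 0, 3 — all 7 distinct ✓
  L1 = 5: L2 entries (in reading order) 4, 5, 6, 2, 0, 3, 1 — all 7 distinct ✓
  L1 = 6: L2 entries (in reading order) 0, 4, 3, 1, 6, 2, 5 — all 7 distinct ✓
Every symbol of L1 meets every symbol of L2 exactly once, so all 49 pairs are distinct (49 of 49).
Conclusion: YES.

YES


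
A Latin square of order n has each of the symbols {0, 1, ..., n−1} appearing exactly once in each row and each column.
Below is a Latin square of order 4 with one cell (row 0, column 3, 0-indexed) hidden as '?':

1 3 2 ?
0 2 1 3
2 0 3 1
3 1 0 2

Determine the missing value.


Row 0 contains symbols [1, 2, 3] — missing [0].
Column 3 contains symbols [1, 2, 3] — missing [0].
The missing symbol must appear in both missing sets; intersection = [0].
Therefore the hidden value is 0.

Missing value = 0.


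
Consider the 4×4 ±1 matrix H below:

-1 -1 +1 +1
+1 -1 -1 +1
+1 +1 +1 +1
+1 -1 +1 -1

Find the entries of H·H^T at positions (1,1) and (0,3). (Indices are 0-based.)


Row 0 of H: [-1, -1, 1, 1].
Row 1 of H: [1, -1, -1, 1].
Row 3 of H: [1, -1, 1, -1].
(H·H^T)[1][1] = Σ_j H[1][j]·H[1][j] = (1)² + (-1)² + (-1)² + (1)² = 1 + 1 + 1 + 1 = 4.
(H·H^T)[0][3] = Σ_j H[0][j]·H[3][j] = (-1)·(1) + (-1)·(-1) + (1)·(1) + (1)·(-1) = -1 + 1 + 1 + -1 = 0.
So rows 0 and 3 are orthogonal; the diagonal entry equals n = 4.

(1,1) entry = 4; (0,3) entry = 0.


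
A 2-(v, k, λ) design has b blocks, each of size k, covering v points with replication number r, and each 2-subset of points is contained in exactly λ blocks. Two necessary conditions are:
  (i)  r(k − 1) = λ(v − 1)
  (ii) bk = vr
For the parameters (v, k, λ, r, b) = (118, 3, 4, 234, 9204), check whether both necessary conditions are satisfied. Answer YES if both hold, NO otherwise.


Condition (i): r(k − 1) = 234·2 = 468; λ(v − 1) = 4·117 = 468. Match? YES.
Condition (ii): bk = 9204·3 = 27612; vr = 118·234 = 27612. Match? YES.
Both conditions hold? YES.

YES


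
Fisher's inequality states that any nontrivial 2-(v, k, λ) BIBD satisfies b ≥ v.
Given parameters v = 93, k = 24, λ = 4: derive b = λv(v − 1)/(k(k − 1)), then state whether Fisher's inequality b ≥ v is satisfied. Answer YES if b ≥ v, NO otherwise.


b = λv(v − 1)/(k(k − 1)) = 4·93·92/(24·23) = 34224/552 = 62.
Compare with v = 93: b < v, so Fisher's inequality fails.

NO


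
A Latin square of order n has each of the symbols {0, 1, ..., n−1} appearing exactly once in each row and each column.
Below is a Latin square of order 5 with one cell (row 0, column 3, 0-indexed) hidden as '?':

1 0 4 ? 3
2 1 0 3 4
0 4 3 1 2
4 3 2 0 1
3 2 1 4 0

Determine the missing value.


Row 0 contains symbols [0, 1, 3, 4] — missing [2].
Column 3 contains symbols [0, 1, 3, 4] — missing [2].
The missing symbol must appear in both missing sets; intersection = [2].
Therefore the hidden value is 2.

Missing value = 2.


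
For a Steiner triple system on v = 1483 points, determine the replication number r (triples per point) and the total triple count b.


An STS(v) is a 2-(v, 3, 1) BIBD: block size k = 3, λ = 1.
Replication: r(k − 1) = λ(v − 1) ⇒ r·2 = 1483 − 1 = 1482 ⇒ r = 741.
Block count: bk = vr ⇒ b·3 = 1483·741 = 1098903 ⇒ b = 366301.

r = 741, b = 366301.


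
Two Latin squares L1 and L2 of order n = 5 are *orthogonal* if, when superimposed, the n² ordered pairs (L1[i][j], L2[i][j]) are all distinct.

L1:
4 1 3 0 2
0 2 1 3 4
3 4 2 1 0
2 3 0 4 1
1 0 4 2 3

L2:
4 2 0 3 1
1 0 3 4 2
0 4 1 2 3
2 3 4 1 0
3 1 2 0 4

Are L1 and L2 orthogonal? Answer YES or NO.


Form the n² = 25 superimposed pairs (L1[i][j], L2[i][j]), row by row (rows and columns indexed from 0):
row 0: (4,4) (1,2) (3,0) (0,3) (2,1)
row 1: (0,1) (2,0) (1,3) (3,4) (4,2)
row 2: (3,0) (4,4) (2,1) (1,2) (0,3)
row 3: (2,2) (3,3) (0,4) (4,1) (1,0)
row 4: (1,3) (0,1) (4,2) (2,0) (3,4)
Orthogonality requires all 25 pairs distinct.
But the pair (3,0) repeats: cell (0,2) has L1 = 3, L2 = 0, and cell (2,0) has L1 = 3, L2 = 0.
A repeated pair means some other pair never occurs (only 15 distinct pairs out of 25), so the squares are not orthogonal.
Conclusion: NO.

NO


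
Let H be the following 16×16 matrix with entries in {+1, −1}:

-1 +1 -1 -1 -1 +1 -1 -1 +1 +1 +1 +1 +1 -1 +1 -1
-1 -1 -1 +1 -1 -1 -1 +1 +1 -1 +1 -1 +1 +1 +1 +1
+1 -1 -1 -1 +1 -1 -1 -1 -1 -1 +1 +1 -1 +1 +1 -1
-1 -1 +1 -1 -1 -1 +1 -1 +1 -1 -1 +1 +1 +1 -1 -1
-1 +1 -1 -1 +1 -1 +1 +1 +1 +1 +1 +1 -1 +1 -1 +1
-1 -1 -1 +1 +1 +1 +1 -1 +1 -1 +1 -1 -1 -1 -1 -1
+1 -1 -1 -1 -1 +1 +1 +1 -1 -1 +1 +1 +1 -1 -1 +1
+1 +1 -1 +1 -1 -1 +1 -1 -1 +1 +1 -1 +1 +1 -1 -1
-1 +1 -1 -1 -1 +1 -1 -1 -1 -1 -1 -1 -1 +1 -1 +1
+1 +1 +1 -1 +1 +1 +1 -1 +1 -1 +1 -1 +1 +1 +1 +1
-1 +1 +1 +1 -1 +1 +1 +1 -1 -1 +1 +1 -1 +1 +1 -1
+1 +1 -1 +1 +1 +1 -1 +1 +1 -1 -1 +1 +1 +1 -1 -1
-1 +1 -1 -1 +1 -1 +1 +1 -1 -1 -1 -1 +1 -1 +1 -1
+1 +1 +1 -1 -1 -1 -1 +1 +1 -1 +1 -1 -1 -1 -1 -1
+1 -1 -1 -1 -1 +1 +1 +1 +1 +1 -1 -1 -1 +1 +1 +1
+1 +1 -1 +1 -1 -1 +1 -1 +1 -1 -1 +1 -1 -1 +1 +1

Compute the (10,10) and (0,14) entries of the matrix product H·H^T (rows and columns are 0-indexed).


Row 0 of H: [-1, 1, -1, -1, -1, 1, -1, -1, 1, 1, 1, 1, 1, -1, 1, -1].
Row 10 of H: [-1, 1, 1, 1, -1, 1, 1, 1, -1, -1, 1, 1, -1, 1, 1, -1].
Row 14 of H: [1, -1, -1, -1, -1, 1, 1, 1, 1, 1, -1, -1, -1, 1, 1, 1].
(H·H^T)[10][10] = Σ_j H[10][j]·H[10][j] = (-1)² + (1)² + (1)² + (1)² + (-1)² + (1)² + (1)² + (1)² + (-1)² + (-1)² + (1)² + (1)² + (-1)² + (1)² + (1)² + (-1)² = 1 + 1 + 1 + 1 + 1 + 1 + 1 + 1 + 1 + 1 + 1 + 1 + 1 + 1 + 1 + 1 = 16.
(H·H^T)[0][14] = Σ_j H[0][j]·H[14][j] = (-1)·(1) + (1)·(-1) + (-1)·(-1) + (-1)·(-1) + (-1)·(-1) + (1)·(1) + (-1)·(1) + (-1)·(1) + (1)·(1) + (1)·(1) + (1)·(-1) + (1)·(-1) + (1)·(-1) + (-1)·(1) + (1)·(1) + (-1)·(1) = -1 + -1 + 1 + 1 + 1 + 1 + -1 + -1 + 1 + 1 + -1 + -1 + -1 + -1 + 1 + -1 = -2.
Rows 0 and 14 are not orthogonal (dot product = -2 ≠ 0), so H is not a Hadamard matrix.

(10,10) entry = 16; (0,14) entry = -2.


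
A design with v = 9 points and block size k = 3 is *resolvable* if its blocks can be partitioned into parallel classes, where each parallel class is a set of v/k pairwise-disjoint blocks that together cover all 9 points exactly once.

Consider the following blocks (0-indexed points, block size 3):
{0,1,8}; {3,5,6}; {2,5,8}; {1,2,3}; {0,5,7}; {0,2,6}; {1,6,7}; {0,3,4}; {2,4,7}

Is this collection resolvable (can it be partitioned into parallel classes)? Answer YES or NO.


v = 9, block size k = 3, number of blocks = 9.
For resolvability, blocks must partition into parallel classes of size v/k = 3.
Total blocks must therefore be a multiple of 3: 9 = 3·3 + 0 ⇒ divisible ✓.
Consider block {1,2,3}. The only other block(s) in the collection disjoint from it are {0,5,7} — just 1 block(s). Any parallel class containing {1,2,3} would need 2 other blocks each disjoint from it, so no parallel class of size 3 can contain {1,2,3}.
Since every block must belong to some parallel class in a resolution, the collection cannot be partitioned into parallel classes.
Resolvable? NO.

NO


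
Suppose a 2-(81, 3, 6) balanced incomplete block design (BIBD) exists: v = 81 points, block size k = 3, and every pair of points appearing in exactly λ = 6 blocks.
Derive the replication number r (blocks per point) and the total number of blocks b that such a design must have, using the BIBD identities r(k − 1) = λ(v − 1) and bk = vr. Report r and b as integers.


Any 2-(v, k, λ) BIBD satisfies two necessary conditions:
  (i)  Each point sits in r blocks, and counting incidences through any fixed point gives r(k − 1) = λ(v − 1), so r = λ(v − 1)/(k − 1).
  (ii) Total incidences bk = vr, so b = vr/k.
Step 1: r = λ(v − 1)/(k − 1) = 6·(81 − 1)/(3 − 1) = 6·80/2 = 480/2 = 240.
Step 2: b = vr/k = 81·240/3 = 19440/3 = 6480.
Check integrality: r = 240 ∈ Z ✓, b = 6480 ∈ Z ✓.
(These identities are necessary conditions: they determine r and b for any design with these parameters, but do not by themselves prove that one exists.)

r = 240, b = 6480.


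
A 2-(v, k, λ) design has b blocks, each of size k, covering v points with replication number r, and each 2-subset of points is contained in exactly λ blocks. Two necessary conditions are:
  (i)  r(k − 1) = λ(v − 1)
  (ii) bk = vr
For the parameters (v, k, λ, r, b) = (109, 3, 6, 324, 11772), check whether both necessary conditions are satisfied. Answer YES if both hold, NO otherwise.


Condition (i): r(k − 1) = 324·2 = 648; λ(v − 1) = 6·108 = 648. Match? YES.
Condition (ii): bk = 11772·3 = 35316; vr = 109·324 = 35316. Match? YES.
Both conditions hold? YES.

YES


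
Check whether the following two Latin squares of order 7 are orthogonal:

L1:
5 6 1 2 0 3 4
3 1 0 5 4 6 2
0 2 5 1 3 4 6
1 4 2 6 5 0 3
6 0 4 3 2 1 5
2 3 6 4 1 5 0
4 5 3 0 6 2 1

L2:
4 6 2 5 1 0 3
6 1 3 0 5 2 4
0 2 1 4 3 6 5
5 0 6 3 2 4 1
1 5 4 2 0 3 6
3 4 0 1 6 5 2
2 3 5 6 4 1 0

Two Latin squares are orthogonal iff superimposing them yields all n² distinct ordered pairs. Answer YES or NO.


Form the n² = 49 superimposed pairs (L1[i][j], L2[i][j]), row by row (rows and columns indexed from 0):
row 0: (5,4) (6,6) (1,2) (2,5) (0,1) (3,0) (4,3)
row 1: (3,6) (1,1) (0,3) (5,0) (4,5) (6,2) (2,4)
row 2: (0,0) (2,2) (5,1) (1,4) (3,3) (4,6) (6,5)
row 3: (1,5) (4,0) (2,6) (6,3) (5,2) (0,4) (3,1)
row 4: (6,1) (0,5) (4,4) (3,2) (2,0) (1,3) (5,6)
row 5: (2,3) (3,4) (6,0) (4,1) (1,6) (5,5) (0,2)
row 6: (4,2) (5,3) (3,5) (0,6) (6,4) (2,1) (1,0)
Orthogonality requires all 49 pairs distinct.
Check by first coordinate: for each symbol s of L1, list the L2 entries in the n cells where L1 = s; they must all differ.
  L1 = 0: L2 entries (in reading order) 1, 3, 0, 4, 5, 2, 6 — all 7 distinct ✓
  L1 = 1: L2 entries (in reading order) 2, 1, 4, 5, 3, 6, 0 — all 7 distinct ✓
  L1 = 2: L2 entries (in reading order) 5, 4, 2, 6, 0, 3, 1 — all 7 distinct ✓
  L1 = 3: L2 entries (in reading order) 0, 6, 3, 1, 2, 4, 5 — all 7 distinct ✓
  L1 = 4: L2 entries (in reading order) 3, 5, 6, 0, 4, 1, 2 — all 7 distinct ✓
  L1 = 5: L2 entries (in reading order) 4, 0, 1, 2, 6, 5, 3 — all 7 distinct ✓
  L1 = 6: L2 entries (in reading order) 6, 2, 5, 3, 1, 0, 4 — all 7 distinct ✓
Every symbol of L1 meets every symbol of L2 exactly once, so all 49 pairs are distinct (49 of 49).
Conclusion: YES.

YES


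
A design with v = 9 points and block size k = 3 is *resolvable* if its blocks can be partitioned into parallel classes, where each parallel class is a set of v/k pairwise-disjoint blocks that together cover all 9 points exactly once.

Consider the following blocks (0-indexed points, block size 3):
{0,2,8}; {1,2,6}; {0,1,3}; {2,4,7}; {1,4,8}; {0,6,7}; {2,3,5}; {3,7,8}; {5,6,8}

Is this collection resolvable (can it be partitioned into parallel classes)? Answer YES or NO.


v = 9, block size k = 3, number of blocks = 9.
For resolvability, blocks must partition into parallel classes of size v/k = 3.
Total blocks must therefore be a multiple of 3: 9 = 3·3 + 0 ⇒ divisible ✓.
Consider block {0,2,8}. It intersects every other block in the collection, so no parallel class of size 3 can contain it.
Since every block must belong to some parallel class in a resolution, the collection cannot be partitioned into parallel classes.
Resolvable? NO.

NO


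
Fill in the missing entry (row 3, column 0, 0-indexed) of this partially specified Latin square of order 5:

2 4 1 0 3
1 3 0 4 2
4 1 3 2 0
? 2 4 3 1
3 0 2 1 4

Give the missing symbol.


Row 3 contains symbols [1, 2, 3, 4] — missing [0].
Column 0 contains symbols [1, 2, 3, 4] — missing [0].
The missing symbol must appear in both missing sets; intersection = [0].
Therefore the hidden value is 0.

Missing value = 0.


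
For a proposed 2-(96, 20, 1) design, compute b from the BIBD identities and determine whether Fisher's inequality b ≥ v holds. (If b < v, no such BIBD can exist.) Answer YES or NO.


b = λv(v − 1)/(k(k − 1)) = 1·96·95/(20·19) = 9120/380 = 24.
Compare with v = 96: b < v, so Fisher's inequality fails.

NO


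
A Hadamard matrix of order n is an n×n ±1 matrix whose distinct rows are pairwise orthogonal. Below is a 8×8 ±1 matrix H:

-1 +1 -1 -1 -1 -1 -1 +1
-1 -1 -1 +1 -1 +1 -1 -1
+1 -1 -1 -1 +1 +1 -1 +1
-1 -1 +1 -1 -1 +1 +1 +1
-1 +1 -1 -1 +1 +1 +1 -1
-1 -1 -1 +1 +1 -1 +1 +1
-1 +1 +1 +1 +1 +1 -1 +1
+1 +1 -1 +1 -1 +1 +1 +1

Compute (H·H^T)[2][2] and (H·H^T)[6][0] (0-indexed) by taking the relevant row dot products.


Row 0 of H: [-1, 1, -1, -1, -1, -1, -1, 1].
Row 2 of H: [1, -1, -1, -1, 1, 1, -1, 1].
Row 6 of H: [-1, 1, 1, 1, 1, 1, -1, 1].
(H·H^T)[2][2] = Σ_j H[2][j]·H[2][j] = (1)² + (-1)² + (-1)² + (-1)² + (1)² + (1)² + (-1)² + (1)² = 1 + 1 + 1 + 1 + 1 + 1 + 1 + 1 = 8.
(H·H^T)[6][0] = Σ_j H[6][j]·H[0][j] = (-1)·(-1) + (1)·(1) + (1)·(-1) + (1)·(-1) + (1)·(-1) + (1)·(-1) + (-1)·(-1) + (1)·(1) = 1 + 1 + -1 + -1 + -1 + -1 + 1 + 1 = 0.
So rows 6 and 0 are orthogonal; the diagonal entry equals n = 8.

(2,2) entry = 8; (6,0) entry = 0.


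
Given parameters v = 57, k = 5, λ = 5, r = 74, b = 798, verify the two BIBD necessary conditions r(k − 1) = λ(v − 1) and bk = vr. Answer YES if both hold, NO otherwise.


Condition (i): r(k − 1) = 74·4 = 296; λ(v − 1) = 5·56 = 280. Match? NO.
Condition (ii): bk = 798·5 = 3990; vr = 57·74 = 4218. Match? NO.
Both conditions hold? NO.

NO


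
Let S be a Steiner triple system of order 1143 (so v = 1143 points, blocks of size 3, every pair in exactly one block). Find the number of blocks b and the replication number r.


An STS(v) is a 2-(v, 3, 1) BIBD: block size k = 3, λ = 1.
Replication: r(k − 1) = λ(v − 1) ⇒ r·2 = 1143 − 1 = 1142 ⇒ r = 571.
Block count: bk = vr ⇒ b·3 = 1143·571 = 652653 ⇒ b = 217551.
(Check via b = v(v − 1)/6 = 1143·1142/6 = 1305306/6 = 217551.)

r = 571, b = 217551.


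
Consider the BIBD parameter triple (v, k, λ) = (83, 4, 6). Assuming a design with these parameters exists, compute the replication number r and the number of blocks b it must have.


Any 2-(v, k, λ) BIBD satisfies two necessary conditions:
  (i)  Each point sits in r blocks, and counting incidences through any fixed point gives r(k − 1) = λ(v − 1), so r = λ(v − 1)/(k − 1).
  (ii) Total incidences bk = vr, so b = vr/k.
Step 1: r = λ(v − 1)/(k − 1) = 6·(83 − 1)/(4 − 1) = 6·82/3 = 492/3 = 164.
Step 2: b = vr/k = 83·164/4 = 13612/4 = 3403.
Check integrality: r = 164 ∈ Z ✓, b = 3403 ∈ Z ✓.
(These identities are necessary conditions: they determine r and b for any design with these parameters, but do not by themselves prove that one exists.)

r = 164, b = 3403.


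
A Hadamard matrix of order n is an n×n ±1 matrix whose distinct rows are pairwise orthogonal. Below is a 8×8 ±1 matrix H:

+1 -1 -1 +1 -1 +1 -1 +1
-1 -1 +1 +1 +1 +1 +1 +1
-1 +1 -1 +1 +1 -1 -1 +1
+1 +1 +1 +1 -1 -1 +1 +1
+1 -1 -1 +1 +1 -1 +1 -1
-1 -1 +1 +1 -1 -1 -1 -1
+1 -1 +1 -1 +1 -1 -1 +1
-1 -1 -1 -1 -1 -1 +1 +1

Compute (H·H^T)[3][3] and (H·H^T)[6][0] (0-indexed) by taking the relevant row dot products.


Row 0 of H: [1, -1, -1, 1, -1, 1, -1, 1].
Row 3 of H: [1, 1, 1, 1, -1, -1, 1, 1].
Row 6 of H: [1, -1, 1, -1, 1, -1, -1, 1].
(H·H^T)[3][3] = Σ_j H[3][j]·H[3][j] = (1)² + (1)² + (1)² + (1)² + (-1)² + (-1)² + (1)² + (1)² = 1 + 1 + 1 + 1 + 1 + 1 + 1 + 1 = 8.
(H·H^T)[6][0] = Σ_j H[6][j]·H[0][j] = (1)·(1) + (-1)·(-1) + (1)·(-1) + (-1)·(1) + (1)·(-1) + (-1)·(1) + (-1)·(-1) + (1)·(1) = 1 + 1 + -1 + -1 + -1 + -1 + 1 + 1 = 0.
So rows 6 and 0 are orthogonal; the diagonal entry equals n = 8.

(3,3) entry = 8; (6,0) entry = 0.


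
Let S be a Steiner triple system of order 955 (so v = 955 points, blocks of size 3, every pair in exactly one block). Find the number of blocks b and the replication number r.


An STS(v) is a 2-(v, 3, 1) BIBD: block size k = 3, λ = 1.
Replication: r(k − 1) = λ(v − 1) ⇒ r·2 = 955 − 1 = 954 ⇒ r = 477.
Block count: b = v(v − 1)/6 = 955·954/6 = 911070/6 = 151845.
(Check via bk = vr: 151845·3 = 455535 = 955·477 = 455535 ✓.)

r = 477, b = 151845.


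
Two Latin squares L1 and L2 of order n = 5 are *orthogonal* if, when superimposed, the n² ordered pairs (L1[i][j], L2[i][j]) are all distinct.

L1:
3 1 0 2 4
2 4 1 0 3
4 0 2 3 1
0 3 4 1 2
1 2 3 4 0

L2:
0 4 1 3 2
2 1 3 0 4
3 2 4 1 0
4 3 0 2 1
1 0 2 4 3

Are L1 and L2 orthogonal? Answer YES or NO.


Form the n² = 25 superimposed pairs (L1[i][j], L2[i][j]), row by row (rows and columns indexed from 0):
row 0: (3,0) (1,4) (0,1) (2,3) (4,2)
row 1: (2,2) (4,1) (1,3) (0,0) (3,4)
row 2: (4,3) (0,2) (2,4) (3,1) (1,0)
row 3: (0,4) (3,3) (4,0) (1,2) (2,1)
row 4: (1,1) (2,0) (3,2) (4,4) (0,3)
Orthogonality requires all 25 pairs distinct.
Check by first coordinate: for each symbol s of L1, list the L2 entries in the n cells where L1 = s; they must all differ.
  L1 = 0: L2 entries (in reading order) 1, 0, 2, 4, 3 — all 5 distinct ✓
  L1 = 1: L2 entries (in reading order) 4, 3, 0, 2, 1 — all 5 distinct ✓
  L1 = 2: L2 entries (in reading order) 3, 2, 4, 1, 0 — all 5 distinct ✓
  L1 = 3: L2 entries (in reading order) 0, 4, 1, 3, 2 — all 5 distinct ✓
  L1 = 4: L2 entries (in reading order) 2, 1, 3, 0, 4 — all 5 distinct ✓
Every symbol of L1 meets every symbol of L2 exactly once, so all 25 pairs are distinct (25 of 25).
Conclusion: YES.

YES


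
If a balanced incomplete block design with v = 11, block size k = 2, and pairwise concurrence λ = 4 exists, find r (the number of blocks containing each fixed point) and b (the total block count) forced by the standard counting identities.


Any 2-(v, k, λ) BIBD satisfies two necessary conditions:
  (i)  Each point sits in r blocks, and counting incidences through any fixed point gives r(k − 1) = λ(v − 1), so r = λ(v − 1)/(k − 1).
  (ii) Total incidences bk = vr, so b = vr/k.
Step 1: r = λ(v − 1)/(k − 1) = 4·(11 − 1)/(2 − 1) = 4·10/1 = 40/1 = 40.
Step 2: b = vr/k = 11·40/2 = 440/2 = 220.
Check integrality: r = 40 ∈ Z ✓, b = 220 ∈ Z ✓.
(These identities are necessary conditions: they determine r and b for any design with these parameters, but do not by themselves prove that one exists.)

r = 40, b = 220.


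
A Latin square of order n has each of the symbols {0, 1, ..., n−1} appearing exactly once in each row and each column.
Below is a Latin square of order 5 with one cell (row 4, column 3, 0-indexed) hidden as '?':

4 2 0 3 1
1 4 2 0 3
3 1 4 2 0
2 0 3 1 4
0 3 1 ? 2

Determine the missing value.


Row 4 contains symbols [0, 1, 2, 3] — missing [4].
Column 3 contains symbols [0, 1, 2, 3] — missing [4].
The missing symbol must appear in both missing sets; intersection = [4].
Therefore the hidden value is 4.

Missing value = 4.
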